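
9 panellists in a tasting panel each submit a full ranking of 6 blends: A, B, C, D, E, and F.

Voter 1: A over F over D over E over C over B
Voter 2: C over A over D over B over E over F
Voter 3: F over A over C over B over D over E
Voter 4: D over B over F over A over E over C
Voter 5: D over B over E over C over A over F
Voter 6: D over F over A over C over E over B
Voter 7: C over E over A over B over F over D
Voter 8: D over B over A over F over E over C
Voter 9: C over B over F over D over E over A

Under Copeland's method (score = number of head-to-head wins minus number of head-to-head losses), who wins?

D

Pairwise results:
  A vs B: A wins 5–4.
  A vs C: A wins 5–4.
  A vs D: D wins 5–4.
  A vs E: A wins 6–3.
  A vs F: A wins 5–4.
  B vs C: C wins 6–3.
  B vs D: D wins 6–3.
  B vs E: B wins 6–3.
  B vs F: B wins 6–3.
  C vs D: D wins 5–4.
  C vs E: C wins 5–4.
  C vs F: F wins 5–4.
  D vs E: D wins 8–1.
  D vs F: D wins 5–4.
  E vs F: F wins 6–3.
Copeland scores (wins − losses):
  A: 4 − 1 = 3
  B: 2 − 3 = -1
  C: 2 − 3 = -1
  D: 5 − 0 = 5
  E: 0 − 5 = -5
  F: 2 − 3 = -1
D has the best Copeland score.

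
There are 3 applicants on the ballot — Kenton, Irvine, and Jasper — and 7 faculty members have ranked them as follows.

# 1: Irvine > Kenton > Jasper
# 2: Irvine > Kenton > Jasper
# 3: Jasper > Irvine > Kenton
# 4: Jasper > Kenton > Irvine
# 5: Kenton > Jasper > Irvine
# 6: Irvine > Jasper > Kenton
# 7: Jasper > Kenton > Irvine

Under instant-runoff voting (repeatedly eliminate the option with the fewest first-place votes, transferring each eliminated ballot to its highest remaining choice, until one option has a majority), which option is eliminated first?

Round 1: Irvine 3, Jasper 3, Kenton 1. Kenton has the fewest and is eliminated.
Round 2: Jasper 4, Irvine 3. Jasper has a majority.

Kenton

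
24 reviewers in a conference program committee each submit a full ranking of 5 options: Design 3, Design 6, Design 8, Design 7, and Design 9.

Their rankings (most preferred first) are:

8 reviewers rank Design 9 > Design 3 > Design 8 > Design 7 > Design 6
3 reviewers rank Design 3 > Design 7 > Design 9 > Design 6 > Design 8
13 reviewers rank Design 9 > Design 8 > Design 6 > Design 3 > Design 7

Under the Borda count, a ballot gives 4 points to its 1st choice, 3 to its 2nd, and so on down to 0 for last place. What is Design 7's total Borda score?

Borda scores:
  Design 3: 8·3 + 3·4 + 13·1 = 49
  Design 6: 8·0 + 3·1 + 13·2 = 29
  Design 8: 8·2 + 3·0 + 13·3 = 55
  Design 7: 8·1 + 3·3 + 13·0 = 17
  Design 9: 8·4 + 3·2 + 13·4 = 90

17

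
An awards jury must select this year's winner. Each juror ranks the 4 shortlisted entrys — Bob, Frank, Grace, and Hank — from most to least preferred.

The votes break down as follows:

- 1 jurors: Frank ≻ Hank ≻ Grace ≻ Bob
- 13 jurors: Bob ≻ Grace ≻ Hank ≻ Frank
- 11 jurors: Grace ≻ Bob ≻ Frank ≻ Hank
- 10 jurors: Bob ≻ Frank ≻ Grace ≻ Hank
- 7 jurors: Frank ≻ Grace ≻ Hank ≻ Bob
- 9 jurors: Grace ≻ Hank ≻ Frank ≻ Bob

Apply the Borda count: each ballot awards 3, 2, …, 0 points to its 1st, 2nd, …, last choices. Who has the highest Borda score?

Grace

Borda scores:
  Bob: 0 + 13·3 + 11·2 + 10·3 + 7·0 + 9·0 = 91
  Frank: 3 + 13·0 + 11·1 + 10·2 + 7·3 + 9·1 = 64
  Grace: 1 + 13·2 + 11·3 + 10·1 + 7·2 + 9·3 = 111
  Hank: 2 + 13·1 + 11·0 + 10·0 + 7·1 + 9·2 = 40
Grace has the highest total.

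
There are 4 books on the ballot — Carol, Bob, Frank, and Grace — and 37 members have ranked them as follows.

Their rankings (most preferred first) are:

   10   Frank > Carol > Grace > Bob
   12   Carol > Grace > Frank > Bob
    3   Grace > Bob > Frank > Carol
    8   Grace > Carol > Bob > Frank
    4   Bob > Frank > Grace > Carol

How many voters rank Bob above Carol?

Ballots ranking Bob above Carol: 3+4 = 7.
Ballots ranking Carol above Bob: 10+12+8 = 30.
So 7 of 37 voters prefer Bob to Carol.

7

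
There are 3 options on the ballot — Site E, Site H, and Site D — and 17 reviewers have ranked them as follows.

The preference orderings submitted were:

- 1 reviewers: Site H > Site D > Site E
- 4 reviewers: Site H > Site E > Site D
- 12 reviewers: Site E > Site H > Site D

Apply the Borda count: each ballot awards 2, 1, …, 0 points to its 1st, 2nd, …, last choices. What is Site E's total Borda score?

Borda scores:
  Site E: 0 + 4·1 + 12·2 = 28
  Site H: 2 + 4·2 + 12·1 = 22
  Site D: 1 + 4·0 + 12·0 = 1

28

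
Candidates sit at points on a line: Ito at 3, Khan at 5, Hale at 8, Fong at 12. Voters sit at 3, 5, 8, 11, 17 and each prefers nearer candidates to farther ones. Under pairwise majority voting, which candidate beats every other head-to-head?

With single-peaked preferences on a line, the Condorcet winner is the candidate closest to the median voter.
The median voter (position 8) is closest to Hale at 8.
Check: Hale vs Fong — voters closer to Hale: 3 of 5.

Hale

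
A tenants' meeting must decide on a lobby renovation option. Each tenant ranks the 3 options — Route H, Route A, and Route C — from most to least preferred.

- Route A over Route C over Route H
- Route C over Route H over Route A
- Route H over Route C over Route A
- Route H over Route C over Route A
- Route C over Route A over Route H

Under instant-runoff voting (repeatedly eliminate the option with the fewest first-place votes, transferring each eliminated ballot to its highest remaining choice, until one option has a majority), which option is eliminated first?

Route A

Round 1: Route H 2, Route C 2, Route A 1. Route A has the fewest and is eliminated.
Round 2: Route C 3, Route H 2. Route C has a majority.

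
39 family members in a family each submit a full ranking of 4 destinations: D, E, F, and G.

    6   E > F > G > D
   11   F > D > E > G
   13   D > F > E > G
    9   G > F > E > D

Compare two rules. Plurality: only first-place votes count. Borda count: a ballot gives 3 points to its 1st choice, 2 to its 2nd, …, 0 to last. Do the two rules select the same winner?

No

Plurality first-place counts: D 13, E 6, F 11, G 9 → D.
Borda totals: D 61, E 51, F 89, G 33 → F.
The two rules disagree: plurality picks D, Borda picks F.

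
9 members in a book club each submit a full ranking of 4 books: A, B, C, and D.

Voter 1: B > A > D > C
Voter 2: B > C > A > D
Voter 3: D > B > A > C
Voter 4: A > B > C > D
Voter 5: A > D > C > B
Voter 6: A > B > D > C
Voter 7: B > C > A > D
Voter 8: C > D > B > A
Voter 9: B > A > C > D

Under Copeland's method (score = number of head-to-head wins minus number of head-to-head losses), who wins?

Pairwise results:
  A vs B: B wins 6–3.
  A vs C: A wins 6–3.
  A vs D: A wins 7–2.
  B vs C: B wins 7–2.
  B vs D: B wins 6–3.
  C vs D: C wins 5–4.
Copeland scores (wins − losses):
  A: 2 − 1 = 1
  B: 3 − 0 = 3
  C: 1 − 2 = -1
  D: 0 − 3 = -3
B has the best Copeland score.

B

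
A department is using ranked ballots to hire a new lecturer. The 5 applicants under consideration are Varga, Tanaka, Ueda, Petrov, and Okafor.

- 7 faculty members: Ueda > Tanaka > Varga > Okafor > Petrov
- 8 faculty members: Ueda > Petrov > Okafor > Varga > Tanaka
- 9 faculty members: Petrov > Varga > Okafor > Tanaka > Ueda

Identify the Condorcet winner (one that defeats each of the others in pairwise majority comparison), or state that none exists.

Head-to-head results (24 voters total):
Varga vs Tanaka: Varga wins 17–7.
Varga vs Ueda: Ueda wins 15–9.
Varga vs Petrov: Petrov wins 17–7.
Varga vs Okafor: Varga wins 16–8.
Tanaka vs Ueda: Ueda wins 15–9.
Tanaka vs Petrov: Petrov wins 17–7.
Tanaka vs Okafor: Okafor wins 17–7.
Ueda vs Petrov: Ueda wins 15–9.
Ueda vs Okafor: Ueda wins 15–9.
Petrov vs Okafor: Petrov wins 17–7.
Ueda beats each rival — Varga (15–9), Tanaka (15–9), Petrov (15–9), Okafor (15–9) — so Ueda is the Condorcet winner.

Ueda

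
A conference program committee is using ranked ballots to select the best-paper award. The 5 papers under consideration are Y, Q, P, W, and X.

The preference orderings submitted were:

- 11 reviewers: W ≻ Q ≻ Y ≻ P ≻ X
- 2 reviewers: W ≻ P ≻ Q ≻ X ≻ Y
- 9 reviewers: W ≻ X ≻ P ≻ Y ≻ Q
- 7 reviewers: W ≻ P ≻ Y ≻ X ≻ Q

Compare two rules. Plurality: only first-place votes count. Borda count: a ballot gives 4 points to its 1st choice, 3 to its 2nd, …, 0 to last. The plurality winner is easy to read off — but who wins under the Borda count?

Plurality first-place counts: Y 0, Q 0, P 0, W 29, X 0 → W.
Borda totals: Y 45, Q 37, P 56, W 116, X 36 → W.

W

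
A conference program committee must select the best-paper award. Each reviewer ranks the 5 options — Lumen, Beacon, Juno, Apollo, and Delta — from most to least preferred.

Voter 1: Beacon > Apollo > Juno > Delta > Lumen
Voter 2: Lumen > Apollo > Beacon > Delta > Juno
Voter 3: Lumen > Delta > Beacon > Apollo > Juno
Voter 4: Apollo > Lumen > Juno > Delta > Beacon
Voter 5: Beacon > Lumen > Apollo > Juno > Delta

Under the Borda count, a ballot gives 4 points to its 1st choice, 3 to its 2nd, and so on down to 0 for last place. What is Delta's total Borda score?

6

Borda scores:
  Lumen: 0 + 4 + 4 + 3 + 3 = 14
  Beacon: 4 + 2 + 2 + 0 + 4 = 12
  Juno: 2 + 0 + 0 + 2 + 1 = 5
  Apollo: 3 + 3 + 1 + 4 + 2 = 13
  Delta: 1 + 1 + 3 + 1 + 0 = 6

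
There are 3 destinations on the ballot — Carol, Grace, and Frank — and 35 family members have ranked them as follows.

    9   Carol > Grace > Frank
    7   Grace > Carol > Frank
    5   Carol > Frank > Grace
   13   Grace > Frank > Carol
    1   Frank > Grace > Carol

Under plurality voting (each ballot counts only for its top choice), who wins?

First-place vote totals:
  Carol: 14
  Grace: 20
  Frank: 1
Grace has the most first-place votes.

Grace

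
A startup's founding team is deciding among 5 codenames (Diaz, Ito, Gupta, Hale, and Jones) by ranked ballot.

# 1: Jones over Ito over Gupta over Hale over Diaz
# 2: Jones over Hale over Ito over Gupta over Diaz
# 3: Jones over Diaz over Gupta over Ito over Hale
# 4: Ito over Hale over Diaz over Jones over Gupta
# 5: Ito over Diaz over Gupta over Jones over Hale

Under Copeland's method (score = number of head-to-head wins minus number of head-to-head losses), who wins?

Jones

Pairwise results:
  Diaz vs Ito: Ito wins 4–1.
  Diaz vs Gupta: Diaz wins 3–2.
  Diaz vs Hale: Hale wins 3–2.
  Diaz vs Jones: Jones wins 3–2.
  Ito vs Gupta: Ito wins 4–1.
  Ito vs Hale: Ito wins 4–1.
  Ito vs Jones: Jones wins 3–2.
  Gupta vs Hale: Gupta wins 3–2.
  Gupta vs Jones: Jones wins 4–1.
  Hale vs Jones: Jones wins 4–1.
Copeland scores (wins − losses):
  Diaz: 1 − 3 = -2
  Ito: 3 − 1 = 2
  Gupta: 1 − 3 = -2
  Hale: 1 − 3 = -2
  Jones: 4 − 0 = 4
Jones has the best Copeland score.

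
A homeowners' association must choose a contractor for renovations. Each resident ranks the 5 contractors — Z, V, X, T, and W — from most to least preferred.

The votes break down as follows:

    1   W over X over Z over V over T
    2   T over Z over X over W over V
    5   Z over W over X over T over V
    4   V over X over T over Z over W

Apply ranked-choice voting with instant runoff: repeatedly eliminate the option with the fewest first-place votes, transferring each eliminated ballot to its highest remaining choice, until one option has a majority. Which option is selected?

Round 1: Z 5, V 4, T 2, W 1, X 0. X has the fewest and is eliminated.
Round 2: Z 5, V 4, T 2, W 1. W has the fewest and is eliminated.
Round 3: Z 6, V 4, T 2. T has the fewest and is eliminated.
Round 4: Z 8, V 4. Z has a majority.

Z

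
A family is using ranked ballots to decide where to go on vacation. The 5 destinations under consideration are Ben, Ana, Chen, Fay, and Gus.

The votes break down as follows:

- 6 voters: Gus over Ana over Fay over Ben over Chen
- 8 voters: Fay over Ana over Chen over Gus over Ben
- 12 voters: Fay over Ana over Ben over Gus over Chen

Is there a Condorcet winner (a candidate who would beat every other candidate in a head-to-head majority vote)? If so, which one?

Fay

Head-to-head results (26 voters total):
Ben vs Ana: Ana wins 26–0.
Ben vs Chen: Ben wins 18–8.
Ben vs Fay: Fay wins 26–0.
Ben vs Gus: Gus wins 14–12.
Ana vs Chen: Ana wins 26–0.
Ana vs Fay: Fay wins 20–6.
Ana vs Gus: Ana wins 20–6.
Chen vs Fay: Fay wins 26–0.
Chen vs Gus: Gus wins 18–8.
Fay vs Gus: Fay wins 20–6.
Fay beats each rival — Ben (26–0), Ana (20–6), Chen (26–0), Gus (20–6) — so Fay is the Condorcet winner.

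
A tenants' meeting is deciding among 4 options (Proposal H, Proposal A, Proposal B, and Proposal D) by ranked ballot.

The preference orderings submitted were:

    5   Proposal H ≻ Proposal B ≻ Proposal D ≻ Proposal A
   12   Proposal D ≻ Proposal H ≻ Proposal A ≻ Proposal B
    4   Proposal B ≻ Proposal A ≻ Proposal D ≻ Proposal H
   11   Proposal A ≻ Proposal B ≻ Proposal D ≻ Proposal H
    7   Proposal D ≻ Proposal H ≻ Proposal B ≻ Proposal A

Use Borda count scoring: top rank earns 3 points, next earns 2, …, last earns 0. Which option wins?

Proposal D

Borda scores:
  Proposal H: 5·3 + 12·2 + 4·0 + 11·0 + 7·2 = 53
  Proposal A: 5·0 + 12·1 + 4·2 + 11·3 + 7·0 = 53
  Proposal B: 5·2 + 12·0 + 4·3 + 11·2 + 7·1 = 51
  Proposal D: 5·1 + 12·3 + 4·1 + 11·1 + 7·3 = 77
Proposal D has the highest total.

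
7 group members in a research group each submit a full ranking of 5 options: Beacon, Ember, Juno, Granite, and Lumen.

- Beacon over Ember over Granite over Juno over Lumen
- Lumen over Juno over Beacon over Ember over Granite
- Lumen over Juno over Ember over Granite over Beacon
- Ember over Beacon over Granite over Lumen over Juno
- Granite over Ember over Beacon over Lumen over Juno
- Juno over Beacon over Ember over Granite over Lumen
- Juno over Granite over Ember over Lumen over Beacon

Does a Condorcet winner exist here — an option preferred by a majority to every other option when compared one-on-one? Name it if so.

No Condorcet winner

Head-to-head results (7 voters total):
Beacon vs Ember: Ember wins 4–3.
Beacon vs Juno: Juno wins 4–3.
Beacon vs Granite: Beacon wins 4–3.
Beacon vs Lumen: Beacon wins 4–3.
Ember vs Juno: Juno wins 4–3.
Ember vs Granite: Ember wins 5–2.
Ember vs Lumen: Ember wins 5–2.
Juno vs Granite: Juno wins 4–3.
Juno vs Lumen: Lumen wins 4–3.
Granite vs Lumen: Granite wins 5–2.
No candidate beats all others: Beacon beats Lumen beats Juno beats Beacon, a majority cycle.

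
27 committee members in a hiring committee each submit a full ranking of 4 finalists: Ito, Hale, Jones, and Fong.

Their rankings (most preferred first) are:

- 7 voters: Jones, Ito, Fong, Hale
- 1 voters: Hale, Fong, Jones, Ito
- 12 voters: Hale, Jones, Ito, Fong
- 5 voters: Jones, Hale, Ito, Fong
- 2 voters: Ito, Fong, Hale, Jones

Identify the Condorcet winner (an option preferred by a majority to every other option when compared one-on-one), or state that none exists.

Head-to-head results (27 voters total):
Ito vs Hale: Hale wins 18–9.
Ito vs Jones: Jones wins 25–2.
Ito vs Fong: Ito wins 26–1.
Hale vs Jones: Hale wins 15–12.
Hale vs Fong: Hale wins 18–9.
Jones vs Fong: Jones wins 24–3.
Hale beats each rival — Ito (18–9), Jones (15–12), Fong (18–9) — so Hale is the Condorcet winner.

Hale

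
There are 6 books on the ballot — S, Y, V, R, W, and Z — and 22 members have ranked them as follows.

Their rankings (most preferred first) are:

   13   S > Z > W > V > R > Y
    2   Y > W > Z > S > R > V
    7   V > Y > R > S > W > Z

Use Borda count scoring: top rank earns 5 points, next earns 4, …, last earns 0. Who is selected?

Borda scores:
  S: 13·5 + 2·2 + 7·2 = 83
  Y: 13·0 + 2·5 + 7·4 = 38
  V: 13·2 + 2·0 + 7·5 = 61
  R: 13·1 + 2·1 + 7·3 = 36
  W: 13·3 + 2·4 + 7·1 = 54
  Z: 13·4 + 2·3 + 7·0 = 58
S has the highest total.

S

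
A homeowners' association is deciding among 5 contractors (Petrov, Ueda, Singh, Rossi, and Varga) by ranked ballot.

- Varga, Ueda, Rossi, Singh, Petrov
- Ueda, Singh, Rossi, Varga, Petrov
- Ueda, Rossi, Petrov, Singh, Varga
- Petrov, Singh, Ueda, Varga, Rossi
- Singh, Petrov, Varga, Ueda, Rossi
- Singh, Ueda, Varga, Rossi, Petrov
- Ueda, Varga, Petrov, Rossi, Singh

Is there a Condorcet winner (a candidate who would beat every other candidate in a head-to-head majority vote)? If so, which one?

Ueda

Head-to-head results (7 voters total):
Petrov vs Ueda: Ueda wins 5–2.
Petrov vs Singh: Singh wins 4–3.
Petrov vs Rossi: Rossi wins 4–3.
Petrov vs Varga: Varga wins 4–3.
Ueda vs Singh: Ueda wins 4–3.
Ueda vs Rossi: Ueda wins 7–0.
Ueda vs Varga: Ueda wins 5–2.
Singh vs Rossi: Singh wins 4–3.
Singh vs Varga: Singh wins 5–2.
Rossi vs Varga: Varga wins 5–2.
Ueda beats each rival — Petrov (5–2), Singh (4–3), Rossi (7–0), Varga (5–2) — so Ueda is the Condorcet winner.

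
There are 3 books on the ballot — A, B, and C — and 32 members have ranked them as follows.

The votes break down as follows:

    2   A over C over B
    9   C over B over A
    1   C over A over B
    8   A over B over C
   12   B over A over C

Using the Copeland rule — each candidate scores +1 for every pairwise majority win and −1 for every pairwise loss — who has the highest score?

B

Pairwise results:
  A vs B: B wins 21–11.
  A vs C: A wins 22–10.
  B vs C: B wins 20–12.
Copeland scores (wins − losses):
  A: 1 − 1 = 0
  B: 2 − 0 = 2
  C: 0 − 2 = -2
B has the best Copeland score.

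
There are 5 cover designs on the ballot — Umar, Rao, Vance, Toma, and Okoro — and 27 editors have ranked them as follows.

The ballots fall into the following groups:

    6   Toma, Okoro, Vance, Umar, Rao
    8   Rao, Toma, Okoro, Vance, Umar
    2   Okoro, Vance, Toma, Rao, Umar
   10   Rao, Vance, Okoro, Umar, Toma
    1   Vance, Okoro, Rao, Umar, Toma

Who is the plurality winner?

Rao

First-place vote totals:
  Umar: 0
  Rao: 18
  Vance: 1
  Toma: 6
  Okoro: 2
Rao has the most first-place votes.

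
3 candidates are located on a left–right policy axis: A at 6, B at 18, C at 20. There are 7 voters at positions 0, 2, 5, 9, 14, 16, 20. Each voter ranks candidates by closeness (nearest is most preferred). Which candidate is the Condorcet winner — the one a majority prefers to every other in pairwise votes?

A

With single-peaked preferences on a line, the Condorcet winner is the candidate closest to the median voter.
The median voter (position 9) is closest to A at 6.
Check: A vs B — voters closer to A: 4 of 7.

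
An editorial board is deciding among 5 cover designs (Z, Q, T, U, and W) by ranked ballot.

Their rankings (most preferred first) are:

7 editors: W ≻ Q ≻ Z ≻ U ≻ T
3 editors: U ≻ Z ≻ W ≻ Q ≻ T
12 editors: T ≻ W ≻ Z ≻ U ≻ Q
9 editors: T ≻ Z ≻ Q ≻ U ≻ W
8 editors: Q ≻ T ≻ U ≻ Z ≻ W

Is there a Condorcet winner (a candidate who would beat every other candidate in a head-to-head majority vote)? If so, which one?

T

Head-to-head results (39 voters total):
Z vs Q: Z wins 24–15.
Z vs T: T wins 29–10.
Z vs U: Z wins 28–11.
Z vs W: Z wins 20–19.
Q vs T: T wins 21–18.
Q vs U: Q wins 24–15.
Q vs W: W wins 22–17.
T vs U: T wins 29–10.
T vs W: T wins 29–10.
U vs W: U wins 20–19.
T beats each rival — Z (29–10), Q (21–18), U (29–10), W (29–10) — so T is the Condorcet winner.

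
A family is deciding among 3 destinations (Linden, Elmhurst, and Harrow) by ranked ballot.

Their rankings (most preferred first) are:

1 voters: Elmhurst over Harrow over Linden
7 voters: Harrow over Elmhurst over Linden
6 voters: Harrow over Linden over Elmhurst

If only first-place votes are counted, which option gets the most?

First-place vote totals:
  Linden: 0
  Elmhurst: 1
  Harrow: 13
Harrow has the most first-place votes.

Harrow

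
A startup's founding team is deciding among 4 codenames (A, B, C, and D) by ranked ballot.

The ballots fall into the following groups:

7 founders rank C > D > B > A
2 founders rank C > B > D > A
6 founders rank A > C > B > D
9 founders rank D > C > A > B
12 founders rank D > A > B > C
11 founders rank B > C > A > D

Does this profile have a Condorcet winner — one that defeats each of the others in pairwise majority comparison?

Yes

Head-to-head results (47 voters total):
A vs B: A wins 27–20.
A vs C: C wins 29–18.
A vs D: D wins 30–17.
B vs C: C wins 24–23.
B vs D: D wins 28–19.
C vs D: C wins 26–21.
C beats each rival — A (29–18), B (24–23), D (26–21) — so C is the Condorcet winner.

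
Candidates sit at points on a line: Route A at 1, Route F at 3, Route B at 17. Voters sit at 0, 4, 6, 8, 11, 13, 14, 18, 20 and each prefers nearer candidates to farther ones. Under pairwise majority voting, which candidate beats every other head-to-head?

Route B

With single-peaked preferences on a line, the Condorcet winner is the candidate closest to the median voter.
The median voter (position 11) is closest to Route B at 17.
Check: Route B vs Route A — voters closer to Route B: 5 of 9.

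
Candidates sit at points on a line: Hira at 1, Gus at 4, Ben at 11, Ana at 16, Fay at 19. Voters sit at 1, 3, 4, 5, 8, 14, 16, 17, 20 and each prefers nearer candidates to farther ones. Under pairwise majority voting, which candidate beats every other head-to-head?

With single-peaked preferences on a line, the Condorcet winner is the candidate closest to the median voter.
The median voter (position 8) is closest to Ben at 11.
Check: Ben vs Gus — voters closer to Ben: 5 of 9.

Ben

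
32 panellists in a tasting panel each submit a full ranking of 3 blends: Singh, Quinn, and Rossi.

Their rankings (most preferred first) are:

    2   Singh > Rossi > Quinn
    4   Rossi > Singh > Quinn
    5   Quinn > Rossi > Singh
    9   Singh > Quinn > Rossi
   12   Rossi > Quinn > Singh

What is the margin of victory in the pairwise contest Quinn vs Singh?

2

Ballots ranking Quinn above Singh: 5+12 = 17.
Ballots ranking Singh above Quinn: 2+4+9 = 15.
Quinn wins 17–15, a margin of 2.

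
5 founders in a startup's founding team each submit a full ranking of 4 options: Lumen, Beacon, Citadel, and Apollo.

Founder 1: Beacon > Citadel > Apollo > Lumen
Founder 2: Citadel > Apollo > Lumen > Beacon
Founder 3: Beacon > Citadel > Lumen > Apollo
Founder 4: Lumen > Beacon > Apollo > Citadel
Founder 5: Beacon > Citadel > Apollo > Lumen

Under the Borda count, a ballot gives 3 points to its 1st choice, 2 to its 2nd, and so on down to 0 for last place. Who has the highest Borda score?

Beacon

Borda scores:
  Lumen: 0 + 1 + 1 + 3 + 0 = 5
  Beacon: 3 + 0 + 3 + 2 + 3 = 11
  Citadel: 2 + 3 + 2 + 0 + 2 = 9
  Apollo: 1 + 2 + 0 + 1 + 1 = 5
Beacon has the highest total.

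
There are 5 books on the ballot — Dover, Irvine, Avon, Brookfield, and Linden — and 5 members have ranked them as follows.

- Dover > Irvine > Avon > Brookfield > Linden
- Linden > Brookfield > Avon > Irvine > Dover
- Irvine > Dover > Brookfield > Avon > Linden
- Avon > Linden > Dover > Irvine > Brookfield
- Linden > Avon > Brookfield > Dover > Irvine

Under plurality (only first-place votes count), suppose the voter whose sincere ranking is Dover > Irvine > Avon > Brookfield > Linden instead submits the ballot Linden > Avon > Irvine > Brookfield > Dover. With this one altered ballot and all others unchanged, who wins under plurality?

Linden

First-place totals with the altered ballot: Dover 0, Irvine 1, Avon 1, Brookfield 0, Linden 3.
The winner is unchanged: still Linden.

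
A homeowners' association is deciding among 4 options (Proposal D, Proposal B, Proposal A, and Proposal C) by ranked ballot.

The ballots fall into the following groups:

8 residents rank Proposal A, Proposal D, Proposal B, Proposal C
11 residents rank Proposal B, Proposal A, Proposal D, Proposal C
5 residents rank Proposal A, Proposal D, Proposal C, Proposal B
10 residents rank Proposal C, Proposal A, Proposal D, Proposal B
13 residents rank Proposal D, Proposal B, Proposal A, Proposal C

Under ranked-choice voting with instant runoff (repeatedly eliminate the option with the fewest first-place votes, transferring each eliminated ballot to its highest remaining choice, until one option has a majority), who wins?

Proposal A

Round 1: Proposal D 13, Proposal A 13, Proposal B 11, Proposal C 10. Proposal C has the fewest and is eliminated.
Round 2: Proposal A 23, Proposal D 13, Proposal B 11. Proposal B has the fewest and is eliminated.
Round 3: Proposal A 34, Proposal D 13. Proposal A has a majority.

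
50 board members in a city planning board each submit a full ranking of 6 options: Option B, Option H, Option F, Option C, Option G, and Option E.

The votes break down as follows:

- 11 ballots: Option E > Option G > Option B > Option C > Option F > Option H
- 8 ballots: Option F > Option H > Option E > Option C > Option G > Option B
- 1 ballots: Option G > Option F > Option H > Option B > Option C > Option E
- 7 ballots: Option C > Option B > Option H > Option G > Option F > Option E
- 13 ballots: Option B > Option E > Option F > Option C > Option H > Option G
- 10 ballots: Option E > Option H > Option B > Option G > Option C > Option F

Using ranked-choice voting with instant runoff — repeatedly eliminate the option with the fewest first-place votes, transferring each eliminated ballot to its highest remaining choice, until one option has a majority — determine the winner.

Option E

Round 1: Option E 21, Option B 13, Option F 8, Option C 7, Option G 1, Option H 0. Option H has the fewest and is eliminated.
Round 2: Option E 21, Option B 13, Option F 8, Option C 7, Option G 1. Option G has the fewest and is eliminated.
Round 3: Option E 21, Option B 13, Option F 9, Option C 7. Option C has the fewest and is eliminated.
Round 4: Option E 21, Option B 20, Option F 9. Option F has the fewest and is eliminated.
Round 5: Option E 29, Option B 21. Option E has a majority.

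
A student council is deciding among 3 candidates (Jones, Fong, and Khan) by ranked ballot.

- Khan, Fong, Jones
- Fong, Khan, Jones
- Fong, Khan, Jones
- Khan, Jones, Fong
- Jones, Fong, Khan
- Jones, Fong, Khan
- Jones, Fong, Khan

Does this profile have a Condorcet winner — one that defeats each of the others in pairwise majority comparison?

Head-to-head results (7 voters total):
Jones vs Fong: Jones wins 4–3.
Jones vs Khan: Khan wins 4–3.
Fong vs Khan: Fong wins 5–2.
No candidate beats all others: Jones beats Fong beats Khan beats Jones, a majority cycle.

No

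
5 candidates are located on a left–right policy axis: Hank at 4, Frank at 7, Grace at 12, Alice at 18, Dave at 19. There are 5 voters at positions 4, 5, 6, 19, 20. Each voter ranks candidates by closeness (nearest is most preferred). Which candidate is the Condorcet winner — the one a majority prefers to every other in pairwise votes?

With single-peaked preferences on a line, the Condorcet winner is the candidate closest to the median voter.
The median voter (position 6) is closest to Frank at 7.
Check: Frank vs Grace — voters closer to Frank: 3 of 5.

Frank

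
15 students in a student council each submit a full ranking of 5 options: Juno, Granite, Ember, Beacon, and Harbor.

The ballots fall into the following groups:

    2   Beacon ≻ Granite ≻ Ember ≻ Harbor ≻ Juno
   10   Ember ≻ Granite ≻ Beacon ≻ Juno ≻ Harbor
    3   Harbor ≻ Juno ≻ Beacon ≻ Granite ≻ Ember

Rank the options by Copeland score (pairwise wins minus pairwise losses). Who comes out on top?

Pairwise results:
  Juno vs Granite: Granite wins 12–3.
  Juno vs Ember: Ember wins 12–3.
  Juno vs Beacon: Beacon wins 12–3.
  Juno vs Harbor: Juno wins 10–5.
  Granite vs Ember: Ember wins 10–5.
  Granite vs Beacon: Granite wins 10–5.
  Granite vs Harbor: Granite wins 12–3.
  Ember vs Beacon: Ember wins 10–5.
  Ember vs Harbor: Ember wins 12–3.
  Beacon vs Harbor: Beacon wins 12–3.
Copeland scores (wins − losses):
  Juno: 1 − 3 = -2
  Granite: 3 − 1 = 2
  Ember: 4 − 0 = 4
  Beacon: 2 − 2 = 0
  Harbor: 0 − 4 = -4
Ember has the best Copeland score.

Ember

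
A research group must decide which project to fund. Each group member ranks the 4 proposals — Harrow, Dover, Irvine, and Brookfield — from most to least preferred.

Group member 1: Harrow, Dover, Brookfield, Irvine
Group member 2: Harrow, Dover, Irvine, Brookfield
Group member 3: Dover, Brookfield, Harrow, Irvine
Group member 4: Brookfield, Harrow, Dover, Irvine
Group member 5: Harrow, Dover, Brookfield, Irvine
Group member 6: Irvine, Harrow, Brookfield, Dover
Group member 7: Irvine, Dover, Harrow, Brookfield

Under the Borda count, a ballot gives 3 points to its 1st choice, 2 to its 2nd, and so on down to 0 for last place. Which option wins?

Harrow

Borda scores:
  Harrow: 3 + 3 + 1 + 2 + 3 + 2 + 1 = 15
  Dover: 2 + 2 + 3 + 1 + 2 + 0 + 2 = 12
  Irvine: 0 + 1 + 0 + 0 + 0 + 3 + 3 = 7
  Brookfield: 1 + 0 + 2 + 3 + 1 + 1 + 0 = 8
Harrow has the highest total.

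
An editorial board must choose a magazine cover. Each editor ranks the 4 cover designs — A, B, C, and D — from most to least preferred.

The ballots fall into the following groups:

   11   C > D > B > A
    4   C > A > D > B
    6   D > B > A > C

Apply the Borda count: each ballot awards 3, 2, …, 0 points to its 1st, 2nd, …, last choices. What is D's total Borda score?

Borda scores:
  A: 11·0 + 4·2 + 6·1 = 14
  B: 11·1 + 4·0 + 6·2 = 23
  C: 11·3 + 4·3 + 6·0 = 45
  D: 11·2 + 4·1 + 6·3 = 44

44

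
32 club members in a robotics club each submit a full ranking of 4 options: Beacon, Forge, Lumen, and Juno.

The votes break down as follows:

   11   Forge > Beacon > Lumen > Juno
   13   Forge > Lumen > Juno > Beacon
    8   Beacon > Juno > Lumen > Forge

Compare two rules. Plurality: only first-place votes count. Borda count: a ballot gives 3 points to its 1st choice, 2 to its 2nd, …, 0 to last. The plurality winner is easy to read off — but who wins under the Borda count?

Plurality first-place counts: Beacon 8, Forge 24, Lumen 0, Juno 0 → Forge.
Borda totals: Beacon 46, Forge 72, Lumen 45, Juno 29 → Forge.

Forge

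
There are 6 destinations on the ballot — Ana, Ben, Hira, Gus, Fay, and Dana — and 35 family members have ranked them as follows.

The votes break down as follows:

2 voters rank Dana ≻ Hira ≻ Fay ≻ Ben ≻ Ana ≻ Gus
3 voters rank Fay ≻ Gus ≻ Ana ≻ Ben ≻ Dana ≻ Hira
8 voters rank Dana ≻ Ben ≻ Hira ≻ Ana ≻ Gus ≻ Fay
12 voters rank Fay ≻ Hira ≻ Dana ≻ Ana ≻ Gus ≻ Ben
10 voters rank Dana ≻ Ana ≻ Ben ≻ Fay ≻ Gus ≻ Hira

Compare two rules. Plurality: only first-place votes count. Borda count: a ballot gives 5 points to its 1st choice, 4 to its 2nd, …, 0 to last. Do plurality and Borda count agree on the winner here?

Plurality first-place counts: Ana 0, Ben 0, Hira 0, Gus 0, Fay 15, Dana 20 → Dana.
Borda totals: Ana 91, Ben 72, Hira 80, Gus 42, Fay 101, Dana 139 → Dana.
The two rules agree on Dana.

Yes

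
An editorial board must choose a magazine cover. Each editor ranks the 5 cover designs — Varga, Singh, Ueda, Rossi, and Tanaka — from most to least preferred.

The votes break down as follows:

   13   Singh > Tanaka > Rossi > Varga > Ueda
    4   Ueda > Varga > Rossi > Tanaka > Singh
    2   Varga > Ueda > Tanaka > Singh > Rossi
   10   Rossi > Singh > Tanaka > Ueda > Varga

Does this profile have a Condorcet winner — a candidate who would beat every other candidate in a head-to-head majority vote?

Yes

Head-to-head results (29 voters total):
Varga vs Singh: Singh wins 23–6.
Varga vs Ueda: Varga wins 15–14.
Varga vs Rossi: Rossi wins 23–6.
Varga vs Tanaka: Tanaka wins 23–6.
Singh vs Ueda: Singh wins 23–6.
Singh vs Rossi: Singh wins 15–14.
Singh vs Tanaka: Singh wins 23–6.
Ueda vs Rossi: Rossi wins 23–6.
Ueda vs Tanaka: Tanaka wins 23–6.
Rossi vs Tanaka: Tanaka wins 15–14.
Singh beats each rival — Varga (23–6), Ueda (23–6), Rossi (15–14), Tanaka (23–6) — so Singh is the Condorcet winner.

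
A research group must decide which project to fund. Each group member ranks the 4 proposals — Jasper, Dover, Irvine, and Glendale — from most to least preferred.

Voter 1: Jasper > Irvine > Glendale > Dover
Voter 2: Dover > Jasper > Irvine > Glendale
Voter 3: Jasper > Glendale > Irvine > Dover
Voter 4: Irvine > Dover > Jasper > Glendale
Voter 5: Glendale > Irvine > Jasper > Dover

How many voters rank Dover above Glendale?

Ballots ranking Dover above Glendale: 2.
Ballots ranking Glendale above Dover: 3.
So 2 of 5 voters prefer Dover to Glendale.

2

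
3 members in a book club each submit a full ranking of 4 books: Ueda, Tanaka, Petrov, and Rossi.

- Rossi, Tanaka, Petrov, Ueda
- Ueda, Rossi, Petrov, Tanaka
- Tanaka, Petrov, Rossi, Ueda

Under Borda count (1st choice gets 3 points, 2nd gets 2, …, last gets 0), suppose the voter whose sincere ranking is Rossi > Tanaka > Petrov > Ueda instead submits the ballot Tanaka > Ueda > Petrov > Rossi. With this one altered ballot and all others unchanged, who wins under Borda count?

Tanaka

Borda totals with the altered ballot: Ueda 5, Tanaka 6, Petrov 4, Rossi 3.
The switch changes the winner from Rossi to Tanaka.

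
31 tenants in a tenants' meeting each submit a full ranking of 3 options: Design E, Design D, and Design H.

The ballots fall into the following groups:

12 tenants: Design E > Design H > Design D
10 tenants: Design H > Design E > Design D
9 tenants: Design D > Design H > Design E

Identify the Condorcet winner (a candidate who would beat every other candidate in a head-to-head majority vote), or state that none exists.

Design H

Head-to-head results (31 voters total):
Design E vs Design D: Design E wins 22–9.
Design E vs Design H: Design H wins 19–12.
Design D vs Design H: Design H wins 22–9.
Design H beats each rival — Design E (19–12), Design D (22–9) — so Design H is the Condorcet winner.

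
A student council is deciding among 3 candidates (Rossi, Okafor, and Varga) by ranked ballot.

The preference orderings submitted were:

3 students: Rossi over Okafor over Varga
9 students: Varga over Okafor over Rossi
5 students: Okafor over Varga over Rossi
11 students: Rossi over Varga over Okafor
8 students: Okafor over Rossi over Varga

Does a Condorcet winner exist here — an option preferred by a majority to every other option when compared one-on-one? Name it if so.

None — there is no Condorcet winner

Head-to-head results (36 voters total):
Rossi vs Okafor: Okafor wins 22–14.
Rossi vs Varga: Rossi wins 22–14.
Okafor vs Varga: Varga wins 20–16.
No candidate beats all others: Rossi beats Varga beats Okafor beats Rossi, a majority cycle.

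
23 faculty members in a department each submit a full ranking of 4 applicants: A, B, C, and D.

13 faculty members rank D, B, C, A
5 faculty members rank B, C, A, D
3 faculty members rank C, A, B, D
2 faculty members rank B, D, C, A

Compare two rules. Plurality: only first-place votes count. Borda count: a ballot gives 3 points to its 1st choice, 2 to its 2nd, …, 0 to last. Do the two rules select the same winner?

No

Plurality first-place counts: A 0, B 7, C 3, D 13 → D.
Borda totals: A 11, B 50, C 34, D 43 → B.
The two rules disagree: plurality picks D, Borda picks B.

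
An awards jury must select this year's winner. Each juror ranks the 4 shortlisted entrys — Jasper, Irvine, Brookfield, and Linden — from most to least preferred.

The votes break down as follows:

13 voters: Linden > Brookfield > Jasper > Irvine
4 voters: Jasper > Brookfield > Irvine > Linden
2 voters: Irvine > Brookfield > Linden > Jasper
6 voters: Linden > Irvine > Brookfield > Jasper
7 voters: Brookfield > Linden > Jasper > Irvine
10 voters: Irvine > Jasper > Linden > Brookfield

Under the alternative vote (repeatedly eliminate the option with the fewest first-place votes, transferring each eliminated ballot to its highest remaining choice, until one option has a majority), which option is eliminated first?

Jasper

Round 1: Linden 19, Irvine 12, Brookfield 7, Jasper 4. Jasper has the fewest and is eliminated.
Round 2: Linden 19, Irvine 12, Brookfield 11. Brookfield has the fewest and is eliminated.
Round 3: Linden 26, Irvine 16. Linden has a majority.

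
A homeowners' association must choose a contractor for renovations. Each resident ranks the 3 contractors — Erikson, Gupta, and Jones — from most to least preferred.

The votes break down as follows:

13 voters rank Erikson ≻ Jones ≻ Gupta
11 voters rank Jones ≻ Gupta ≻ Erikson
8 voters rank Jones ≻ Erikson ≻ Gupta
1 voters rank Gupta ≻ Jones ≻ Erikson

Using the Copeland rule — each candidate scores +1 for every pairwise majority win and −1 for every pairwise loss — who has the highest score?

Jones

Pairwise results:
  Erikson vs Gupta: Erikson wins 21–12.
  Erikson vs Jones: Jones wins 20–13.
  Gupta vs Jones: Jones wins 32–1.
Copeland scores (wins − losses):
  Erikson: 1 − 1 = 0
  Gupta: 0 − 2 = -2
  Jones: 2 − 0 = 2
Jones has the best Copeland score.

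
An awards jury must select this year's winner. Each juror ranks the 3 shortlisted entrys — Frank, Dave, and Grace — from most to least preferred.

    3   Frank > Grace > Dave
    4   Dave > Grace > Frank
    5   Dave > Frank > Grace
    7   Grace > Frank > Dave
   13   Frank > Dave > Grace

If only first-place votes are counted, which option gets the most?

Frank

First-place vote totals:
  Frank: 16
  Dave: 9
  Grace: 7
Frank has the most first-place votes.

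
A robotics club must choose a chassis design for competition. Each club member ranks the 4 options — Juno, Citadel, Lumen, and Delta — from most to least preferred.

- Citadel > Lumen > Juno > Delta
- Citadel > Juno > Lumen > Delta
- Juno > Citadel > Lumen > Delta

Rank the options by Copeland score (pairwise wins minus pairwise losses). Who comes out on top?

Citadel

Pairwise results:
  Juno vs Citadel: Citadel wins 2–1.
  Juno vs Lumen: Juno wins 2–1.
  Juno vs Delta: Juno wins 3–0.
  Citadel vs Lumen: Citadel wins 3–0.
  Citadel vs Delta: Citadel wins 3–0.
  Lumen vs Delta: Lumen wins 3–0.
Copeland scores (wins − losses):
  Juno: 2 − 1 = 1
  Citadel: 3 − 0 = 3
  Lumen: 1 − 2 = -1
  Delta: 0 − 3 = -3
Citadel has the best Copeland score.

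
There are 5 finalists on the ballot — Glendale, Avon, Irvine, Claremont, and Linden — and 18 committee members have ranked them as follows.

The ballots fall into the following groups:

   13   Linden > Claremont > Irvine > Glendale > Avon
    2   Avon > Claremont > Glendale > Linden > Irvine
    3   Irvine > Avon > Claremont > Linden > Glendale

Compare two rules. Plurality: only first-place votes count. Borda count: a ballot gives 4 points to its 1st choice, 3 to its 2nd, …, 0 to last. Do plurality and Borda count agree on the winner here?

Plurality first-place counts: Glendale 0, Avon 2, Irvine 3, Claremont 0, Linden 13 → Linden.
Borda totals: Glendale 17, Avon 17, Irvine 38, Claremont 51, Linden 57 → Linden.
The two rules agree on Linden.

Yes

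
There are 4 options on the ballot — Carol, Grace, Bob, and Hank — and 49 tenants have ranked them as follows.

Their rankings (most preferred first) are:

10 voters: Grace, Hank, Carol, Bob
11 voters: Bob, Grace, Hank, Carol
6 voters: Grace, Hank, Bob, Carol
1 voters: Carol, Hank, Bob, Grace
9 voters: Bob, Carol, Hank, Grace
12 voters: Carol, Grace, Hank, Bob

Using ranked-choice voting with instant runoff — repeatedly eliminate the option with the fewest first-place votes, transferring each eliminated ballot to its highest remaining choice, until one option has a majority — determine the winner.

Round 1: Bob 20, Grace 16, Carol 13, Hank 0. Hank has the fewest and is eliminated.
Round 2: Bob 20, Grace 16, Carol 13. Carol has the fewest and is eliminated.
Round 3: Grace 28, Bob 21. Grace has a majority.

Grace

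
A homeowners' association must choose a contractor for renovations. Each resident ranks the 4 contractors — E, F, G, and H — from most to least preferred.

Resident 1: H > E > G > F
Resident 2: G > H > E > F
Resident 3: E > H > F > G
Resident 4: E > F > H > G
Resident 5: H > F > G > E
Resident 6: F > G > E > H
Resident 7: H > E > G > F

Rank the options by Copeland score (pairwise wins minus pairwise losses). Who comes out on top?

Pairwise results:
  E vs F: E wins 5–2.
  E vs G: E wins 4–3.
  E vs H: H wins 4–3.
  F vs G: F wins 4–3.
  F vs H: H wins 5–2.
  G vs H: H wins 5–2.
Copeland scores (wins − losses):
  E: 2 − 1 = 1
  F: 1 − 2 = -1
  G: 0 − 3 = -3
  H: 3 − 0 = 3
H has the best Copeland score.

H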